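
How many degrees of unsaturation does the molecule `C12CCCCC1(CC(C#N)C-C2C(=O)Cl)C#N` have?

Molecular formula from the SMILES: C13H15ClN2O.
DoU = (2C + 2 + N − H − X)/2 = (2·13 + 2 + 2 − 15 − 1)/2 = 14/2 = 7.
(Structurally: 2 ring(s) + 5 π bond(s) = 7.)

7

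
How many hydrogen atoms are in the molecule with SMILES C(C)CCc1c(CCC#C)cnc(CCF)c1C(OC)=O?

22

Hydrogens are implicit in SMILES; fill each atom to its normal valence:
  7 × C: 2 H each → 14
  4 × C (aromatic): no H
  2 × C: 3 H each → 6
  2 × C: no H
  2 × O: no H
  1 × C (aromatic): 1 H
  1 × C: 1 H
  1 × F: no H
  1 × N (aromatic): no H
  Total hydrogens = 22.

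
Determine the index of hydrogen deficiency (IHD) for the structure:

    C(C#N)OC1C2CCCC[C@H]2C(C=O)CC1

Molecular formula from the SMILES: C13H19NO2.
DoU = (2C + 2 + N − H − X)/2 = (2·13 + 2 + 1 − 19 − 0)/2 = 10/2 = 5.
(Structurally: 2 ring(s) + 3 π bond(s) = 5.)

5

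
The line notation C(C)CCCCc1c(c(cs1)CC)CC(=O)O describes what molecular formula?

Heavy atoms from the SMILES: 14 C, 2 O, 1 S.
Implicit hydrogens by atom environment:
  7 × C: 2 H each → 14
  3 × C (aromatic): no H
  2 × C: 3 H each → 6
  1 × C (aromatic): 1 H
  1 × C: no H
  1 × O: 1 H
  1 × O: no H
  1 × S (aromatic): no H
  Total hydrogens = 22.
Molecular formula: C14H22O2S

C14H22O2S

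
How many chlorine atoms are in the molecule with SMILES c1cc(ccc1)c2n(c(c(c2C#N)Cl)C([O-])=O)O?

The symbol for chlorine appears 1 time in the SMILES.

1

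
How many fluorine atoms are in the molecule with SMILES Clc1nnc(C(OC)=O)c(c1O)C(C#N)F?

The symbol for fluorine appears 1 time in the SMILES.

1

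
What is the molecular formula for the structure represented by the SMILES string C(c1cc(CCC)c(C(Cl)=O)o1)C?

C10H13ClO2

Heavy atoms from the SMILES: 10 C, 1 Cl, 2 O.
Implicit hydrogens by atom environment:
  3 × C: 2 H each → 6
  3 × C (aromatic): no H
  2 × C: 3 H each → 6
  1 × C (aromatic): 1 H
  1 × C: no H
  1 × Cl: no H
  1 × O (aromatic): no H
  1 × O: no H
  Total hydrogens = 13.
Molecular formula: C10H13ClO2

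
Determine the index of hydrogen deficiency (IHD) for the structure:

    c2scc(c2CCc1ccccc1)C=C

Molecular formula from the SMILES: C14H14S.
DoU = (2C + 2 + N − H − X)/2 = (2·14 + 2 + 0 − 14 − 0)/2 = 16/2 = 8.
(Structurally: 2 ring(s) + 6 π bond(s) = 8.)

8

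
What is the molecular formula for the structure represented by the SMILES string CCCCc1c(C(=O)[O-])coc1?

C9H11O3-

Heavy atoms from the SMILES: 9 C, 3 O.
Implicit hydrogens by atom environment:
  3 × C: 2 H each → 6
  2 × C (aromatic): 1 H each → 2
  2 × C (aromatic): no H
  1 × C: 3 H
  1 × C: no H
  1 × O (aromatic): no H
  1 × O: no H
  1 × O (charge -1): no H
  Total hydrogens = 11.
Net charge -1.
Molecular formula: C9H11O3-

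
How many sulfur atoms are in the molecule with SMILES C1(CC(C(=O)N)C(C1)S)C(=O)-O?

1

The symbol for sulfur appears 1 time in the SMILES.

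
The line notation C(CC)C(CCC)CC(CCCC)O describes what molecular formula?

C13H28O

Heavy atoms from the SMILES: 13 C, 1 O.
Implicit hydrogens by atom environment:
  8 × C: 2 H each → 16
  3 × C: 3 H each → 9
  2 × C: 1 H each → 2
  1 × O: 1 H
  Total hydrogens = 28.
Molecular formula: C13H28O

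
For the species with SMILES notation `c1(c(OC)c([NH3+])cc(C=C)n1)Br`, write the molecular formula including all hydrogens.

Heavy atoms from the SMILES: 1 Br, 8 C, 2 N, 1 O.
Implicit hydrogens by atom environment:
  4 × C (aromatic): no H
  1 × Br: no H
  1 × C: 3 H
  1 × C: 2 H
  1 × C (aromatic): 1 H
  1 × C: 1 H
  1 × N (charge +1): 3 H
  1 × N (aromatic): no H
  1 × O: no H
  Total hydrogens = 10.
Net charge +1.
Molecular formula: C8H10BrN2O+

C8H10BrN2O+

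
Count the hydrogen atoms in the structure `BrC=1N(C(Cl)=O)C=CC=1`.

3

Hydrogens are implicit in SMILES; fill each atom to its normal valence:
  3 × C (aromatic): 1 H each → 3
  1 × Br: no H
  1 × C (aromatic): no H
  1 × C: no H
  1 × Cl: no H
  1 × N (aromatic): no H
  1 × O: no H
  Total hydrogens = 3.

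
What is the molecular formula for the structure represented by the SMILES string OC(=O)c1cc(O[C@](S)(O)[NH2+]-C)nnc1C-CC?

C10H16N3O4S+

Heavy atoms from the SMILES: 10 C, 3 N, 4 O, 1 S.
Implicit hydrogens by atom environment:
  3 × C (aromatic): no H
  2 × C: 3 H each → 6
  2 × C: 2 H each → 4
  2 × C: no H
  2 × N (aromatic): no H
  2 × O: 1 H each → 2
  2 × O: no H
  1 × C (aromatic): 1 H
  1 × N (charge +1): 2 H
  1 × S: 1 H
  Total hydrogens = 16.
Net charge +1.
Molecular formula: C10H16N3O4S+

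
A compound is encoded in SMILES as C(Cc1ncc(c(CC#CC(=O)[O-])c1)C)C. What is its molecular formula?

Heavy atoms from the SMILES: 13 C, 1 N, 2 O.
Implicit hydrogens by atom environment:
  3 × C: 2 H each → 6
  3 × C (aromatic): no H
  3 × C: no H
  2 × C: 3 H each → 6
  2 × C (aromatic): 1 H each → 2
  1 × N (aromatic): no H
  1 × O: no H
  1 × O (charge -1): no H
  Total hydrogens = 14.
Net charge -1.
Molecular formula: C13H14NO2-

C13H14NO2-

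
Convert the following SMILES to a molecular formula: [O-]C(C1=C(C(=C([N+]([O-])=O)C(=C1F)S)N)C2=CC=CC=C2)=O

Heavy atoms from the SMILES: 13 C, 1 F, 2 N, 4 O, 1 S.
Implicit hydrogens by atom environment:
  7 × C (aromatic): no H
  5 × C (aromatic): 1 H each → 5
  2 × O: no H
  2 × O (charge -1): no H
  1 × C: no H
  1 × F: no H
  1 × N: 2 H
  1 × N (charge +1): no H
  1 × S: 1 H
  Total hydrogens = 8.
Net charge -1.
Molecular formula: C13H8FN2O4S-

C13H8FN2O4S-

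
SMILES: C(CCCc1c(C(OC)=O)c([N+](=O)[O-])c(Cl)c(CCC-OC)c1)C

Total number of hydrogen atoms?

Hydrogens are implicit in SMILES; fill each atom to its normal valence:
  7 × C: 2 H each → 14
  5 × C (aromatic): no H
  4 × O: no H
  3 × C: 3 H each → 9
  1 × C (aromatic): 1 H
  1 × C: no H
  1 × Cl: no H
  1 × N (charge +1): no H
  1 × O (charge -1): no H
  Total hydrogens = 24.

24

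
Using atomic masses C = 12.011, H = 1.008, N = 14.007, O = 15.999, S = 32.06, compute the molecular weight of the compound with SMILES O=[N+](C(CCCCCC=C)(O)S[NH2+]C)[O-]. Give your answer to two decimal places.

Molecular formula: C9H19N2O3S+.
M = 9×12.011 + 19×1.008 + 2×14.007 + 3×15.999 + 1×32.06 = 235.32 g/mol.

235.32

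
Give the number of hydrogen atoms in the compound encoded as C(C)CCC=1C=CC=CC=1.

Hydrogens are implicit in SMILES; fill each atom to its normal valence:
  5 × C (aromatic): 1 H each → 5
  3 × C: 2 H each → 6
  1 × C: 3 H
  1 × C (aromatic): no H
  Total hydrogens = 14.

14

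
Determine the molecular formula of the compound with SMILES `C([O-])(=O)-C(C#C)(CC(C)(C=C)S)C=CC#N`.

Heavy atoms from the SMILES: 12 C, 1 N, 2 O, 1 S.
Implicit hydrogens by atom environment:
  5 × C: no H
  4 × C: 1 H each → 4
  2 × C: 2 H each → 4
  1 × C: 3 H
  1 × N: no H
  1 × O: no H
  1 × O (charge -1): no H
  1 × S: 1 H
  Total hydrogens = 12.
Net charge -1.
Molecular formula: C12H12NO2S-

C12H12NO2S-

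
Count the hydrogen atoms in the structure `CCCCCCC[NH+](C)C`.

22

Hydrogens are implicit in SMILES; fill each atom to its normal valence:
  6 × C: 2 H each → 12
  3 × C: 3 H each → 9
  1 × N (charge +1): 1 H
  Total hydrogens = 22.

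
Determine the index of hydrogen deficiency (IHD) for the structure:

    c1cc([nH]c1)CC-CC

Molecular formula from the SMILES: C8H13N.
DoU = (2C + 2 + N − H − X)/2 = (2·8 + 2 + 1 − 13 − 0)/2 = 6/2 = 3.
(Structurally: 1 ring(s) + 2 π bond(s) = 3.)

3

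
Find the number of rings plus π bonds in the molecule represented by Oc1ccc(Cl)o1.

3

Molecular formula from the SMILES: C4H3ClO2.
DoU = (2C + 2 + N − H − X)/2 = (2·4 + 2 + 0 − 3 − 1)/2 = 6/2 = 3.
(Structurally: 1 ring(s) + 2 π bond(s) = 3.)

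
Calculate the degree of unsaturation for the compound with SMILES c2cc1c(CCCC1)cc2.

Molecular formula from the SMILES: C10H12.
DoU = (2C + 2 + N − H − X)/2 = (2·10 + 2 + 0 − 12 − 0)/2 = 10/2 = 5.
(Structurally: 2 ring(s) + 3 π bond(s) = 5.)

5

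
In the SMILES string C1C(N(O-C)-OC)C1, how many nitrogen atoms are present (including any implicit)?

1

The symbol for nitrogen appears 1 time in the SMILES.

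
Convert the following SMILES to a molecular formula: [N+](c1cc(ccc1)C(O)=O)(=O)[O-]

Heavy atoms from the SMILES: 7 C, 1 N, 4 O.
Implicit hydrogens by atom environment:
  4 × C (aromatic): 1 H each → 4
  2 × C (aromatic): no H
  2 × O: no H
  1 × C: no H
  1 × N (charge +1): no H
  1 × O: 1 H
  1 × O (charge -1): no H
  Total hydrogens = 5.
Molecular formula: C7H5NO4

C7H5NO4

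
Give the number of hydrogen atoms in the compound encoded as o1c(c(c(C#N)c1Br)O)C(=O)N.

Hydrogens are implicit in SMILES; fill each atom to its normal valence:
  4 × C (aromatic): no H
  2 × C: no H
  1 × Br: no H
  1 × N: 2 H
  1 × N: no H
  1 × O: 1 H
  1 × O (aromatic): no H
  1 × O: no H
  Total hydrogens = 3.

3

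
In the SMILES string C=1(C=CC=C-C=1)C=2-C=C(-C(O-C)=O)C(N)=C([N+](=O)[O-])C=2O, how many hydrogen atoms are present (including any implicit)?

12

Hydrogens are implicit in SMILES; fill each atom to its normal valence:
  6 × C (aromatic): 1 H each → 6
  6 × C (aromatic): no H
  3 × O: no H
  1 × C: 3 H
  1 × C: no H
  1 × N: 2 H
  1 × N (charge +1): no H
  1 × O: 1 H
  1 × O (charge -1): no H
  Total hydrogens = 12.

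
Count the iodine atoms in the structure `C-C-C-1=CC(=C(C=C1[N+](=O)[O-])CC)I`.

The symbol for iodine appears 1 time in the SMILES.

1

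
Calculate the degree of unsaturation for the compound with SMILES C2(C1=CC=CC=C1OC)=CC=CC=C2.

8

Molecular formula from the SMILES: C13H12O.
DoU = (2C + 2 + N − H − X)/2 = (2·13 + 2 + 0 − 12 − 0)/2 = 16/2 = 8.
(Structurally: 2 ring(s) + 6 π bond(s) = 8.)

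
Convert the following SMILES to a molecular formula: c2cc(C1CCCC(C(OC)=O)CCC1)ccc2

Heavy atoms from the SMILES: 16 C, 2 O.
Implicit hydrogens by atom environment:
  6 × C: 2 H each → 12
  5 × C (aromatic): 1 H each → 5
  2 × C: 1 H each → 2
  2 × O: no H
  1 × C: 3 H
  1 × C: no H
  1 × C (aromatic): no H
  Total hydrogens = 22.
Molecular formula: C16H22O2

C16H22O2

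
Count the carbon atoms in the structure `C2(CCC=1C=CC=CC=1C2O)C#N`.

The symbol for carbon appears 11 times in the SMILES.

11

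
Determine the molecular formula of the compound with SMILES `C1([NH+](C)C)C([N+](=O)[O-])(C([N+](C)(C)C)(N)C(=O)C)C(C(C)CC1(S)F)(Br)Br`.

[C15H29Br2FN4O3S]2+

Heavy atoms from the SMILES: 2 Br, 15 C, 1 F, 4 N, 3 O, 1 S.
Implicit hydrogens by atom environment:
  7 × C: 3 H each → 21
  5 × C: no H
  2 × Br: no H
  2 × C: 1 H each → 2
  2 × N (charge +1): no H
  2 × O: no H
  1 × C: 2 H
  1 × F: no H
  1 × N: 2 H
  1 × N (charge +1): 1 H
  1 × O (charge -1): no H
  1 × S: 1 H
  Total hydrogens = 29.
Net charge +2.
Molecular formula: [C15H29Br2FN4O3S]2+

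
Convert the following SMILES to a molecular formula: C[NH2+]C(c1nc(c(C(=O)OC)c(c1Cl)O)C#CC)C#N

Heavy atoms from the SMILES: 13 C, 1 Cl, 3 N, 3 O.
Implicit hydrogens by atom environment:
  5 × C (aromatic): no H
  4 × C: no H
  3 × C: 3 H each → 9
  2 × O: no H
  1 × C: 1 H
  1 × Cl: no H
  1 × N (charge +1): 2 H
  1 × N (aromatic): no H
  1 × N: no H
  1 × O: 1 H
  Total hydrogens = 13.
Net charge +1.
Molecular formula: C13H13ClN3O3+

C13H13ClN3O3+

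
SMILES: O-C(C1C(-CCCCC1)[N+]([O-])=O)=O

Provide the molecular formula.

C8H13NO4

Heavy atoms from the SMILES: 8 C, 1 N, 4 O.
Implicit hydrogens by atom environment:
  5 × C: 2 H each → 10
  2 × C: 1 H each → 2
  2 × O: no H
  1 × C: no H
  1 × N (charge +1): no H
  1 × O: 1 H
  1 × O (charge -1): no H
  Total hydrogens = 13.
Molecular formula: C8H13NO4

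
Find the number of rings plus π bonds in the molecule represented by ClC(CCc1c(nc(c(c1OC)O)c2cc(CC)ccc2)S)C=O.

Molecular formula from the SMILES: C18H20ClNO3S.
DoU = (2C + 2 + N − H − X)/2 = (2·18 + 2 + 1 − 20 − 1)/2 = 18/2 = 9.
(Structurally: 2 ring(s) + 7 π bond(s) = 9.)

9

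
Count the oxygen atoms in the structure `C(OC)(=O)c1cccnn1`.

2

The symbol for oxygen appears 2 times in the SMILES.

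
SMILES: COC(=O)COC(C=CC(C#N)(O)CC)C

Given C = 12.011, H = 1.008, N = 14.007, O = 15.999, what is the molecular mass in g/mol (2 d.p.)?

Molecular formula: C11H17NO4.
M = 11×12.011 + 17×1.008 + 1×14.007 + 4×15.999 = 227.26 g/mol.

227.26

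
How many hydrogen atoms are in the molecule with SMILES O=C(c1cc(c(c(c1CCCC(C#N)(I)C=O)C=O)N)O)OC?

15

Hydrogens are implicit in SMILES; fill each atom to its normal valence:
  5 × C (aromatic): no H
  4 × O: no H
  3 × C: 2 H each → 6
  3 × C: no H
  2 × C: 1 H each → 2
  1 × C: 3 H
  1 × C (aromatic): 1 H
  1 × I: no H
  1 × N: 2 H
  1 × N: no H
  1 × O: 1 H
  Total hydrogens = 15.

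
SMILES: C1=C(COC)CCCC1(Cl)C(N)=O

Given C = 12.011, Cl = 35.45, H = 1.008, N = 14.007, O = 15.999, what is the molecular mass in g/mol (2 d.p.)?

Molecular formula: C9H14ClNO2.
M = 9×12.011 + 1×35.45 + 14×1.008 + 1×14.007 + 2×15.999 = 203.67 g/mol.

203.67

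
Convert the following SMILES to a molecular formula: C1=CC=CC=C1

C6H6

Heavy atoms from the SMILES: 6 C.
Implicit hydrogens by atom environment:
  6 × C (aromatic): 1 H each → 6
  Total hydrogens = 6.
Molecular formula: C6H6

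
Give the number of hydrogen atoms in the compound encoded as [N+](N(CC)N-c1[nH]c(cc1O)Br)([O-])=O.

9

Hydrogens are implicit in SMILES; fill each atom to its normal valence:
  3 × C (aromatic): no H
  1 × Br: no H
  1 × C: 3 H
  1 × C: 2 H
  1 × C (aromatic): 1 H
  1 × N (aromatic): 1 H
  1 × N: 1 H
  1 × N: no H
  1 × N (charge +1): no H
  1 × O: 1 H
  1 × O: no H
  1 × O (charge -1): no H
  Total hydrogens = 9.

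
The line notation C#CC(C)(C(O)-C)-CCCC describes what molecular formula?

Heavy atoms from the SMILES: 10 C, 1 O.
Implicit hydrogens by atom environment:
  3 × C: 3 H each → 9
  3 × C: 2 H each → 6
  2 × C: 1 H each → 2
  2 × C: no H
  1 × O: 1 H
  Total hydrogens = 18.
Molecular formula: C10H18O

C10H18O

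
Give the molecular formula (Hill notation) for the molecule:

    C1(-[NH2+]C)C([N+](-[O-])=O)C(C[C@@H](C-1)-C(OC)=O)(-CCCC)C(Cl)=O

Heavy atoms from the SMILES: 14 C, 1 Cl, 2 N, 5 O.
Implicit hydrogens by atom environment:
  5 × C: 2 H each → 10
  4 × O: no H
  3 × C: 3 H each → 9
  3 × C: 1 H each → 3
  3 × C: no H
  1 × Cl: no H
  1 × N (charge +1): 2 H
  1 × N (charge +1): no H
  1 × O (charge -1): no H
  Total hydrogens = 24.
Net charge +1.
Molecular formula: C14H24ClN2O5+

C14H24ClN2O5+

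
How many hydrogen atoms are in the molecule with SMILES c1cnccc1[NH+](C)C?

Hydrogens are implicit in SMILES; fill each atom to its normal valence:
  4 × C (aromatic): 1 H each → 4
  2 × C: 3 H each → 6
  1 × C (aromatic): no H
  1 × N (charge +1): 1 H
  1 × N (aromatic): no H
  Total hydrogens = 11.

11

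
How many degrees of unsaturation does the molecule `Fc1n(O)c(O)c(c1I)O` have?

Molecular formula from the SMILES: C4H3FINO3.
DoU = (2C + 2 + N − H − X)/2 = (2·4 + 2 + 1 − 3 − 2)/2 = 6/2 = 3.
(Structurally: 1 ring(s) + 2 π bond(s) = 3.)

3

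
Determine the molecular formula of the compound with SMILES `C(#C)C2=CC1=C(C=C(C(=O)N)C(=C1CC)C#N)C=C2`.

C16H12N2O

Heavy atoms from the SMILES: 16 C, 2 N, 1 O.
Implicit hydrogens by atom environment:
  6 × C (aromatic): no H
  4 × C (aromatic): 1 H each → 4
  3 × C: no H
  1 × C: 3 H
  1 × C: 2 H
  1 × C: 1 H
  1 × N: 2 H
  1 × N: no H
  1 × O: no H
  Total hydrogens = 12.
Molecular formula: C16H12N2O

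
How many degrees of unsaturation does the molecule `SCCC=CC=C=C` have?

3

Molecular formula from the SMILES: C7H10S.
DoU = (2C + 2 + N − H − X)/2 = (2·7 + 2 + 0 − 10 − 0)/2 = 6/2 = 3.
(Structurally: 0 ring(s) + 3 π bond(s) = 3.)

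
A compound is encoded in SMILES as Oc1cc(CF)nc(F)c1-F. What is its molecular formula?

C6H4F3NO

Heavy atoms from the SMILES: 6 C, 3 F, 1 N, 1 O.
Implicit hydrogens by atom environment:
  4 × C (aromatic): no H
  3 × F: no H
  1 × C: 2 H
  1 × C (aromatic): 1 H
  1 × N (aromatic): no H
  1 × O: 1 H
  Total hydrogens = 4.
Molecular formula: C6H4F3NO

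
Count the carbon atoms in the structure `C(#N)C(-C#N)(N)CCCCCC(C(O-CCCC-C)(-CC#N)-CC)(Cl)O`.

19

The symbol for carbon appears 19 times in the SMILES. (Cl is a single chlorine, not C + l.)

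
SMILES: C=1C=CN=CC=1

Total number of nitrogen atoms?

1

The symbol for nitrogen appears 1 time in the SMILES.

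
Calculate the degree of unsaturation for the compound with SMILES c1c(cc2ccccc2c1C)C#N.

9

Molecular formula from the SMILES: C12H9N.
DoU = (2C + 2 + N − H − X)/2 = (2·12 + 2 + 1 − 9 − 0)/2 = 18/2 = 9.
(Structurally: 2 ring(s) + 7 π bond(s) = 9.)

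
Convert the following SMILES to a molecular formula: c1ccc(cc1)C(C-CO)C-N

Heavy atoms from the SMILES: 10 C, 1 N, 1 O.
Implicit hydrogens by atom environment:
  5 × C (aromatic): 1 H each → 5
  3 × C: 2 H each → 6
  1 × C: 1 H
  1 × C (aromatic): no H
  1 × N: 2 H
  1 × O: 1 H
  Total hydrogens = 15.
Molecular formula: C10H15NO

C10H15NO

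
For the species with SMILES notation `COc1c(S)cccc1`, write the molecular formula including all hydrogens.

Heavy atoms from the SMILES: 7 C, 1 O, 1 S.
Implicit hydrogens by atom environment:
  4 × C (aromatic): 1 H each → 4
  2 × C (aromatic): no H
  1 × C: 3 H
  1 × O: no H
  1 × S: 1 H
  Total hydrogens = 8.
Molecular formula: C7H8OS

C7H8OS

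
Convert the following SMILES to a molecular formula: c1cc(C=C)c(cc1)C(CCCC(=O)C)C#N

C15H17NO

Heavy atoms from the SMILES: 15 C, 1 N, 1 O.
Implicit hydrogens by atom environment:
  4 × C: 2 H each → 8
  4 × C (aromatic): 1 H each → 4
  2 × C: 1 H each → 2
  2 × C (aromatic): no H
  2 × C: no H
  1 × C: 3 H
  1 × N: no H
  1 × O: no H
  Total hydrogens = 17.
Molecular formula: C15H17NO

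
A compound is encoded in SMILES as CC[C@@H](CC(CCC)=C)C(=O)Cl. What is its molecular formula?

C10H17ClO

Heavy atoms from the SMILES: 10 C, 1 Cl, 1 O.
Implicit hydrogens by atom environment:
  5 × C: 2 H each → 10
  2 × C: 3 H each → 6
  2 × C: no H
  1 × C: 1 H
  1 × Cl: no H
  1 × O: no H
  Total hydrogens = 17.
Molecular formula: C10H17ClO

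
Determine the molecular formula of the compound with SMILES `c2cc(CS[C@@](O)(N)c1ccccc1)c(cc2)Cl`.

Heavy atoms from the SMILES: 14 C, 1 Cl, 1 N, 1 O, 1 S.
Implicit hydrogens by atom environment:
  9 × C (aromatic): 1 H each → 9
  3 × C (aromatic): no H
  1 × C: 2 H
  1 × C: no H
  1 × Cl: no H
  1 × N: 2 H
  1 × O: 1 H
  1 × S: no H
  Total hydrogens = 14.
Molecular formula: C14H14ClNOS

C14H14ClNOS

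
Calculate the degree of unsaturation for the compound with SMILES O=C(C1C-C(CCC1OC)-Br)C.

Molecular formula from the SMILES: C9H15BrO2.
DoU = (2C + 2 + N − H − X)/2 = (2·9 + 2 + 0 − 15 − 1)/2 = 4/2 = 2.
(Structurally: 1 ring(s) + 1 π bond(s) = 2.)

2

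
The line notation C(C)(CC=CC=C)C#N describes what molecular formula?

C8H11N

Heavy atoms from the SMILES: 8 C, 1 N.
Implicit hydrogens by atom environment:
  4 × C: 1 H each → 4
  2 × C: 2 H each → 4
  1 × C: 3 H
  1 × C: no H
  1 × N: no H
  Total hydrogens = 11.
Molecular formula: C8H11N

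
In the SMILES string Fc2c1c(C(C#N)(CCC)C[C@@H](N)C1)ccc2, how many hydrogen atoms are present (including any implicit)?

Hydrogens are implicit in SMILES; fill each atom to its normal valence:
  4 × C: 2 H each → 8
  3 × C (aromatic): 1 H each → 3
  3 × C (aromatic): no H
  2 × C: no H
  1 × C: 3 H
  1 × C: 1 H
  1 × F: no H
  1 × N: 2 H
  1 × N: no H
  Total hydrogens = 17.

17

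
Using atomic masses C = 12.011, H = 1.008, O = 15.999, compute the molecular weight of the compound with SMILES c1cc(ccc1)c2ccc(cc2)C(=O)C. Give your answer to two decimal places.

Molecular formula: C14H12O.
M = 14×12.011 + 12×1.008 + 1×15.999 = 196.25 g/mol.

196.25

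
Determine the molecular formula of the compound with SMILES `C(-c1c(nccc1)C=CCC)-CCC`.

C13H19N

Heavy atoms from the SMILES: 13 C, 1 N.
Implicit hydrogens by atom environment:
  4 × C: 2 H each → 8
  3 × C (aromatic): 1 H each → 3
  2 × C: 3 H each → 6
  2 × C: 1 H each → 2
  2 × C (aromatic): no H
  1 × N (aromatic): no H
  Total hydrogens = 19.
Molecular formula: C13H19N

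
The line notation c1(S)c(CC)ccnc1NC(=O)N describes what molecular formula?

Heavy atoms from the SMILES: 8 C, 3 N, 1 O, 1 S.
Implicit hydrogens by atom environment:
  3 × C (aromatic): no H
  2 × C (aromatic): 1 H each → 2
  1 × C: 3 H
  1 × C: 2 H
  1 × C: no H
  1 × N: 2 H
  1 × N: 1 H
  1 × N (aromatic): no H
  1 × O: no H
  1 × S: 1 H
  Total hydrogens = 11.
Molecular formula: C8H11N3OS

C8H11N3OS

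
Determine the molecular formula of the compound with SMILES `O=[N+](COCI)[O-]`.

Heavy atoms from the SMILES: 2 C, 1 I, 1 N, 3 O.
Implicit hydrogens by atom environment:
  2 × C: 2 H each → 4
  2 × O: no H
  1 × I: no H
  1 × N (charge +1): no H
  1 × O (charge -1): no H
  Total hydrogens = 4.
Molecular formula: C2H4INO3

C2H4INO3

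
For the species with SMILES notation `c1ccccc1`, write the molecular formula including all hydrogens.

C6H6

Heavy atoms from the SMILES: 6 C.
Implicit hydrogens by atom environment:
  6 × C (aromatic): 1 H each → 6
  Total hydrogens = 6.
Molecular formula: C6H6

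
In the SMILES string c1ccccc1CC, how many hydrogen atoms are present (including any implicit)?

Hydrogens are implicit in SMILES; fill each atom to its normal valence:
  5 × C (aromatic): 1 H each → 5
  1 × C: 3 H
  1 × C: 2 H
  1 × C (aromatic): no H
  Total hydrogens = 10.

10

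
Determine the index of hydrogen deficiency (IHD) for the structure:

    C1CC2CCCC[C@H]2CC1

2

Molecular formula from the SMILES: C10H18.
DoU = (2C + 2 + N − H − X)/2 = (2·10 + 2 + 0 − 18 − 0)/2 = 4/2 = 2.
(Structurally: 2 ring(s) + 0 π bond(s) = 2.)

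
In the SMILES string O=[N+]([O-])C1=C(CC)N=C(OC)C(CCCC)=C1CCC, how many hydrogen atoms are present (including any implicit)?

24

Hydrogens are implicit in SMILES; fill each atom to its normal valence:
  6 × C: 2 H each → 12
  5 × C (aromatic): no H
  4 × C: 3 H each → 12
  2 × O: no H
  1 × N (aromatic): no H
  1 × N (charge +1): no H
  1 × O (charge -1): no H
  Total hydrogens = 24.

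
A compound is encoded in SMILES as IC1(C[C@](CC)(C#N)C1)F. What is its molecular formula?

C7H9FIN

Heavy atoms from the SMILES: 7 C, 1 F, 1 I, 1 N.
Implicit hydrogens by atom environment:
  3 × C: 2 H each → 6
  3 × C: no H
  1 × C: 3 H
  1 × F: no H
  1 × I: no H
  1 × N: no H
  Total hydrogens = 9.
Molecular formula: C7H9FIN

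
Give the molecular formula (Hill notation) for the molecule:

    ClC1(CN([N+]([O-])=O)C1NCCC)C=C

C8H14ClN3O2

Heavy atoms from the SMILES: 8 C, 1 Cl, 3 N, 2 O.
Implicit hydrogens by atom environment:
  4 × C: 2 H each → 8
  2 × C: 1 H each → 2
  1 × C: 3 H
  1 × C: no H
  1 × Cl: no H
  1 × N: 1 H
  1 × N: no H
  1 × N (charge +1): no H
  1 × O: no H
  1 × O (charge -1): no H
  Total hydrogens = 14.
Molecular formula: C8H14ClN3O2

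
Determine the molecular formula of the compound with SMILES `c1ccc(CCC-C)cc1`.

Heavy atoms from the SMILES: 10 C.
Implicit hydrogens by atom environment:
  5 × C (aromatic): 1 H each → 5
  3 × C: 2 H each → 6
  1 × C: 3 H
  1 × C (aromatic): no H
  Total hydrogens = 14.
Molecular formula: C10H14

C10H14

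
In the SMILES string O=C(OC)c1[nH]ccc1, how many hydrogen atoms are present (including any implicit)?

Hydrogens are implicit in SMILES; fill each atom to its normal valence:
  3 × C (aromatic): 1 H each → 3
  2 × O: no H
  1 × C: 3 H
  1 × C (aromatic): no H
  1 × C: no H
  1 × N (aromatic): 1 H
  Total hydrogens = 7.

7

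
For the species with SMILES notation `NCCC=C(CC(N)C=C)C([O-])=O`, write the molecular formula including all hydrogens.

Heavy atoms from the SMILES: 9 C, 2 N, 2 O.
Implicit hydrogens by atom environment:
  4 × C: 2 H each → 8
  3 × C: 1 H each → 3
  2 × C: no H
  2 × N: 2 H each → 4
  1 × O: no H
  1 × O (charge -1): no H
  Total hydrogens = 15.
Net charge -1.
Molecular formula: C9H15N2O2-

C9H15N2O2-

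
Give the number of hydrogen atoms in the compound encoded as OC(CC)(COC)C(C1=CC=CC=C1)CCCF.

23

Hydrogens are implicit in SMILES; fill each atom to its normal valence:
  5 × C: 2 H each → 10
  5 × C (aromatic): 1 H each → 5
  2 × C: 3 H each → 6
  1 × C: 1 H
  1 × C: no H
  1 × C (aromatic): no H
  1 × F: no H
  1 × O: 1 H
  1 × O: no H
  Total hydrogens = 23.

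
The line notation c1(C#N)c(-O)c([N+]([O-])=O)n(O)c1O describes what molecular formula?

C5H3N3O5

Heavy atoms from the SMILES: 5 C, 3 N, 5 O.
Implicit hydrogens by atom environment:
  4 × C (aromatic): no H
  3 × O: 1 H each → 3
  1 × C: no H
  1 × N (aromatic): no H
  1 × N: no H
  1 × N (charge +1): no H
  1 × O: no H
  1 × O (charge -1): no H
  Total hydrogens = 3.
Molecular formula: C5H3N3O5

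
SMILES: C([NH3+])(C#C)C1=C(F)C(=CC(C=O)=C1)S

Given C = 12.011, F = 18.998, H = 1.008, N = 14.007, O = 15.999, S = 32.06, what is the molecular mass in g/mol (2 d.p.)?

210.25

Molecular formula: C10H9FNOS+.
M = 10×12.011 + 1×18.998 + 9×1.008 + 1×14.007 + 1×15.999 + 1×32.06 = 210.25 g/mol.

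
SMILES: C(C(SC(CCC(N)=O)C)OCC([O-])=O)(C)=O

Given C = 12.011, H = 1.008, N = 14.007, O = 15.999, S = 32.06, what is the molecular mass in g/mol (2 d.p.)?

262.30

Molecular formula: C10H16NO5S-.
M = 10×12.011 + 16×1.008 + 1×14.007 + 5×15.999 + 1×32.06 = 262.30 g/mol.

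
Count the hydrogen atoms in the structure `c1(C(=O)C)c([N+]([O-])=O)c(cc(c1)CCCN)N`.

15

Hydrogens are implicit in SMILES; fill each atom to its normal valence:
  4 × C (aromatic): no H
  3 × C: 2 H each → 6
  2 × C (aromatic): 1 H each → 2
  2 × N: 2 H each → 4
  2 × O: no H
  1 × C: 3 H
  1 × C: no H
  1 × N (charge +1): no H
  1 × O (charge -1): no H
  Total hydrogens = 15.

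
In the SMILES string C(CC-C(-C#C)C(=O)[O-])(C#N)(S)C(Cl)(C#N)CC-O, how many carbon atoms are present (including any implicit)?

12

The symbol for carbon appears 12 times in the SMILES. (Cl is a single chlorine, not C + l.)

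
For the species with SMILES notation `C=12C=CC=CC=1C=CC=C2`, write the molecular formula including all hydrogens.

Heavy atoms from the SMILES: 10 C.
Implicit hydrogens by atom environment:
  8 × C (aromatic): 1 H each → 8
  2 × C (aromatic): no H
  Total hydrogens = 8.
Molecular formula: C10H8

C10H8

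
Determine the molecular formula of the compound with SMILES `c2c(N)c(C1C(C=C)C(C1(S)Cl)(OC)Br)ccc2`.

C13H15BrClNOS

Heavy atoms from the SMILES: 1 Br, 13 C, 1 Cl, 1 N, 1 O, 1 S.
Implicit hydrogens by atom environment:
  4 × C (aromatic): 1 H each → 4
  3 × C: 1 H each → 3
  2 × C: no H
  2 × C (aromatic): no H
  1 × Br: no H
  1 × C: 3 H
  1 × C: 2 H
  1 × Cl: no H
  1 × N: 2 H
  1 × O: no H
  1 × S: 1 H
  Total hydrogens = 15.
Molecular formula: C13H15BrClNOS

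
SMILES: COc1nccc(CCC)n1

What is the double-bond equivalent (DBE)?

4

Molecular formula from the SMILES: C8H12N2O.
DoU = (2C + 2 + N − H − X)/2 = (2·8 + 2 + 2 − 12 − 0)/2 = 8/2 = 4.
(Structurally: 1 ring(s) + 3 π bond(s) = 4.)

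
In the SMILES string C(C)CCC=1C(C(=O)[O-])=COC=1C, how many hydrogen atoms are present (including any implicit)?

Hydrogens are implicit in SMILES; fill each atom to its normal valence:
  3 × C: 2 H each → 6
  3 × C (aromatic): no H
  2 × C: 3 H each → 6
  1 × C (aromatic): 1 H
  1 × C: no H
  1 × O (aromatic): no H
  1 × O: no H
  1 × O (charge -1): no H
  Total hydrogens = 13.

13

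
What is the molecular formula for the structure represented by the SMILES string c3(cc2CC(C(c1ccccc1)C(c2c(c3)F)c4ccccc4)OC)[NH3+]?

Heavy atoms from the SMILES: 23 C, 1 F, 1 N, 1 O.
Implicit hydrogens by atom environment:
  12 × C (aromatic): 1 H each → 12
  6 × C (aromatic): no H
  3 × C: 1 H each → 3
  1 × C: 3 H
  1 × C: 2 H
  1 × F: no H
  1 × N (charge +1): 3 H
  1 × O: no H
  Total hydrogens = 23.
Net charge +1.
Molecular formula: C23H23FNO+

C23H23FNO+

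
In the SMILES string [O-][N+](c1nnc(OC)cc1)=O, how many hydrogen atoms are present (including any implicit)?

Hydrogens are implicit in SMILES; fill each atom to its normal valence:
  2 × C (aromatic): 1 H each → 2
  2 × C (aromatic): no H
  2 × N (aromatic): no H
  2 × O: no H
  1 × C: 3 H
  1 × N (charge +1): no H
  1 × O (charge -1): no H
  Total hydrogens = 5.

5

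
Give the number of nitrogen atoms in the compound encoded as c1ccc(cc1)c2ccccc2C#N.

The symbol for nitrogen appears 1 time in the SMILES.

1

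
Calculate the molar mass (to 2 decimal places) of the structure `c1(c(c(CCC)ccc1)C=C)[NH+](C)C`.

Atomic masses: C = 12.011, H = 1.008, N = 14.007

Molecular formula: C13H20N+.
M = 13×12.011 + 20×1.008 + 1×14.007 = 190.31 g/mol.

190.31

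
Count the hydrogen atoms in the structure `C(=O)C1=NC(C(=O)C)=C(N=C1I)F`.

Hydrogens are implicit in SMILES; fill each atom to its normal valence:
  4 × C (aromatic): no H
  2 × N (aromatic): no H
  2 × O: no H
  1 × C: 3 H
  1 × C: 1 H
  1 × C: no H
  1 × F: no H
  1 × I: no H
  Total hydrogens = 4.

4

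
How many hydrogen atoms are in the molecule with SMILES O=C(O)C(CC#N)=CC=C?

Hydrogens are implicit in SMILES; fill each atom to its normal valence:
  3 × C: no H
  2 × C: 2 H each → 4
  2 × C: 1 H each → 2
  1 × N: no H
  1 × O: 1 H
  1 × O: no H
  Total hydrogens = 7.

7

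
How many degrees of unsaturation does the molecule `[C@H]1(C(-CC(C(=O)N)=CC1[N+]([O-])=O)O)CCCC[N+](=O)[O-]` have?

5

Molecular formula from the SMILES: C11H17N3O6.
DoU = (2C + 2 + N − H − X)/2 = (2·11 + 2 + 3 − 17 − 0)/2 = 10/2 = 5.
(Structurally: 1 ring(s) + 4 π bond(s) = 5.)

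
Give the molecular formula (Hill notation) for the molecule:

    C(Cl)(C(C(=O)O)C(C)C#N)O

Heavy atoms from the SMILES: 6 C, 1 Cl, 1 N, 3 O.
Implicit hydrogens by atom environment:
  3 × C: 1 H each → 3
  2 × C: no H
  2 × O: 1 H each → 2
  1 × C: 3 H
  1 × Cl: no H
  1 × N: no H
  1 × O: no H
  Total hydrogens = 8.
Molecular formula: C6H8ClNO3

C6H8ClNO3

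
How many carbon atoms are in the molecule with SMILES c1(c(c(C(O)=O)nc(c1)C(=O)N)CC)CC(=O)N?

The symbol for carbon appears 11 times in the SMILES. Lowercase c denotes aromatic carbon and counts toward C.

11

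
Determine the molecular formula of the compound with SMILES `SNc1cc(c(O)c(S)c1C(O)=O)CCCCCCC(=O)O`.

C14H19NO5S2

Heavy atoms from the SMILES: 14 C, 1 N, 5 O, 2 S.
Implicit hydrogens by atom environment:
  6 × C: 2 H each → 12
  5 × C (aromatic): no H
  3 × O: 1 H each → 3
  2 × C: no H
  2 × O: no H
  2 × S: 1 H each → 2
  1 × C (aromatic): 1 H
  1 × N: 1 H
  Total hydrogens = 19.
Molecular formula: C14H19NO5S2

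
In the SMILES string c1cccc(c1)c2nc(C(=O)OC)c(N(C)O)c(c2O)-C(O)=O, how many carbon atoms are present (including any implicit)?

The symbol for carbon appears 15 times in the SMILES. Lowercase c denotes aromatic carbon and counts toward C.

15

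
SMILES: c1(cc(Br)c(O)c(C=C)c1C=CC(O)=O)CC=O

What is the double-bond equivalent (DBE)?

8

Molecular formula from the SMILES: C13H11BrO4.
DoU = (2C + 2 + N − H − X)/2 = (2·13 + 2 + 0 − 11 − 1)/2 = 16/2 = 8.
(Structurally: 1 ring(s) + 7 π bond(s) = 8.)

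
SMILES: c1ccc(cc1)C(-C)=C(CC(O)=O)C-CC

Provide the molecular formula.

C14H18O2

Heavy atoms from the SMILES: 14 C, 2 O.
Implicit hydrogens by atom environment:
  5 × C (aromatic): 1 H each → 5
  3 × C: 2 H each → 6
  3 × C: no H
  2 × C: 3 H each → 6
  1 × C (aromatic): no H
  1 × O: 1 H
  1 × O: no H
  Total hydrogens = 18.
Molecular formula: C14H18O2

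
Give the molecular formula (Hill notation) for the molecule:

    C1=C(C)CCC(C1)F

C7H11F

Heavy atoms from the SMILES: 7 C, 1 F.
Implicit hydrogens by atom environment:
  3 × C: 2 H each → 6
  2 × C: 1 H each → 2
  1 × C: 3 H
  1 × C: no H
  1 × F: no H
  Total hydrogens = 11.
Molecular formula: C7H11F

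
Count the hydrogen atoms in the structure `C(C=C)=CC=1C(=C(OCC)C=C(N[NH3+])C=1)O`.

17

Hydrogens are implicit in SMILES; fill each atom to its normal valence:
  4 × C (aromatic): no H
  3 × C: 1 H each → 3
  2 × C: 2 H each → 4
  2 × C (aromatic): 1 H each → 2
  1 × C: 3 H
  1 × N (charge +1): 3 H
  1 × N: 1 H
  1 × O: 1 H
  1 × O: no H
  Total hydrogens = 17.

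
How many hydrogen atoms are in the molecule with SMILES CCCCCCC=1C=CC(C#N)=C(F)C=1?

Hydrogens are implicit in SMILES; fill each atom to its normal valence:
  5 × C: 2 H each → 10
  3 × C (aromatic): 1 H each → 3
  3 × C (aromatic): no H
  1 × C: 3 H
  1 × C: no H
  1 × F: no H
  1 × N: no H
  Total hydrogens = 16.

16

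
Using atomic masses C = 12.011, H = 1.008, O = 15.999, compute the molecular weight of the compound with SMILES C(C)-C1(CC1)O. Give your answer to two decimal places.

86.13

Molecular formula: C5H10O.
M = 5×12.011 + 10×1.008 + 1×15.999 = 86.13 g/mol.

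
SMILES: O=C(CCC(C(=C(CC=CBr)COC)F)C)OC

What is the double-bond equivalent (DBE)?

3

Molecular formula from the SMILES: C13H20BrFO3.
DoU = (2C + 2 + N − H − X)/2 = (2·13 + 2 + 0 − 20 − 2)/2 = 6/2 = 3.
(Structurally: 0 ring(s) + 3 π bond(s) = 3.)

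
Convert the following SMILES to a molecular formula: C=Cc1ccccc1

C8H8

Heavy atoms from the SMILES: 8 C.
Implicit hydrogens by atom environment:
  5 × C (aromatic): 1 H each → 5
  1 × C: 2 H
  1 × C: 1 H
  1 × C (aromatic): no H
  Total hydrogens = 8.
Molecular formula: C8H8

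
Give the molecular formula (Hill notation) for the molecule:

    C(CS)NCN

C3H10N2S

Heavy atoms from the SMILES: 3 C, 2 N, 1 S.
Implicit hydrogens by atom environment:
  3 × C: 2 H each → 6
  1 × N: 2 H
  1 × N: 1 H
  1 × S: 1 H
  Total hydrogens = 10.
Molecular formula: C3H10N2S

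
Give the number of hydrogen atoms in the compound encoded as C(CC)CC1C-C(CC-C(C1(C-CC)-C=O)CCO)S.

Hydrogens are implicit in SMILES; fill each atom to its normal valence:
  10 × C: 2 H each → 20
  4 × C: 1 H each → 4
  2 × C: 3 H each → 6
  1 × C: no H
  1 × O: 1 H
  1 × O: no H
  1 × S: 1 H
  Total hydrogens = 32.

32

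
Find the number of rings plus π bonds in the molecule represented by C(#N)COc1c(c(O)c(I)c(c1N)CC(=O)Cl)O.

7

Molecular formula from the SMILES: C10H8ClIN2O4.
DoU = (2C + 2 + N − H − X)/2 = (2·10 + 2 + 2 − 8 − 2)/2 = 14/2 = 7.
(Structurally: 1 ring(s) + 6 π bond(s) = 7.)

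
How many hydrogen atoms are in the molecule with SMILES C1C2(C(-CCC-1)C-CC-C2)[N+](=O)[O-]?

Hydrogens are implicit in SMILES; fill each atom to its normal valence:
  8 × C: 2 H each → 16
  1 × C: 1 H
  1 × C: no H
  1 × N (charge +1): no H
  1 × O: no H
  1 × O (charge -1): no H
  Total hydrogens = 17.

17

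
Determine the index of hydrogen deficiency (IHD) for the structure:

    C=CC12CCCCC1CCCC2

3

Molecular formula from the SMILES: C12H20.
DoU = (2C + 2 + N − H − X)/2 = (2·12 + 2 + 0 − 20 − 0)/2 = 6/2 = 3.
(Structurally: 2 ring(s) + 1 π bond(s) = 3.)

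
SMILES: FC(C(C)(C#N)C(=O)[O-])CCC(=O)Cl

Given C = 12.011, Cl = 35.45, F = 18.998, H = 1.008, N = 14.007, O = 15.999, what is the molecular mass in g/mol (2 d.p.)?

220.60

Molecular formula: C8H8ClFNO3-.
M = 8×12.011 + 1×35.45 + 1×18.998 + 8×1.008 + 1×14.007 + 3×15.999 = 220.60 g/mol.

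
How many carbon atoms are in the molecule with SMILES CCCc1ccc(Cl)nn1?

The symbol for carbon appears 7 times in the SMILES. Lowercase c denotes aromatic carbon and counts toward C.

7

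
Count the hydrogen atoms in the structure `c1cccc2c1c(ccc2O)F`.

7

Hydrogens are implicit in SMILES; fill each atom to its normal valence:
  6 × C (aromatic): 1 H each → 6
  4 × C (aromatic): no H
  1 × F: no H
  1 × O: 1 H
  Total hydrogens = 7.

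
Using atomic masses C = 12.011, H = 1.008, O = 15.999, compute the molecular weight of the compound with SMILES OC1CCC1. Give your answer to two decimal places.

Molecular formula: C4H8O.
M = 4×12.011 + 8×1.008 + 1×15.999 = 72.11 g/mol.

72.11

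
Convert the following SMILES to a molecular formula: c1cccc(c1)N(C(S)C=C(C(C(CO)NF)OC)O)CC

Heavy atoms from the SMILES: 15 C, 1 F, 2 N, 3 O, 1 S.
Implicit hydrogens by atom environment:
  5 × C (aromatic): 1 H each → 5
  4 × C: 1 H each → 4
  2 × C: 3 H each → 6
  2 × C: 2 H each → 4
  2 × O: 1 H each → 2
  1 × C: no H
  1 × C (aromatic): no H
  1 × F: no H
  1 × N: 1 H
  1 × N: no H
  1 × O: no H
  1 × S: 1 H
  Total hydrogens = 23.
Molecular formula: C15H23FN2O3S

C15H23FN2O3S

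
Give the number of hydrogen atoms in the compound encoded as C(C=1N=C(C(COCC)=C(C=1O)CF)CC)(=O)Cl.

Hydrogens are implicit in SMILES; fill each atom to its normal valence:
  5 × C (aromatic): no H
  4 × C: 2 H each → 8
  2 × C: 3 H each → 6
  2 × O: no H
  1 × C: no H
  1 × Cl: no H
  1 × F: no H
  1 × N (aromatic): no H
  1 × O: 1 H
  Total hydrogens = 15.

15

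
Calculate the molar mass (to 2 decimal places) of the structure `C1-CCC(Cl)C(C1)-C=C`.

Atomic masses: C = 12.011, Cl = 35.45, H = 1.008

144.64

Molecular formula: C8H13Cl.
M = 8×12.011 + 1×35.45 + 13×1.008 = 144.64 g/mol.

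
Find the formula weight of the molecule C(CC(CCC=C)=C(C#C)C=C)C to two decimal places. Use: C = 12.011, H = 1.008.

174.29

Molecular formula: C13H18.
M = 13×12.011 + 18×1.008 = 174.29 g/mol.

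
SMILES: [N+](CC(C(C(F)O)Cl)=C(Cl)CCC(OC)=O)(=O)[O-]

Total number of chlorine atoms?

2

The symbol for chlorine appears 2 times in the SMILES.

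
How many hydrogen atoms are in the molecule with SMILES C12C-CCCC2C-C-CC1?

Hydrogens are implicit in SMILES; fill each atom to its normal valence:
  8 × C: 2 H each → 16
  2 × C: 1 H each → 2
  Total hydrogens = 18.

18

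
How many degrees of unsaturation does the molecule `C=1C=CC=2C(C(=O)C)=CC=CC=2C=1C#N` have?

Molecular formula from the SMILES: C13H9NO.
DoU = (2C + 2 + N − H − X)/2 = (2·13 + 2 + 1 − 9 − 0)/2 = 20/2 = 10.
(Structurally: 2 ring(s) + 8 π bond(s) = 10.)

10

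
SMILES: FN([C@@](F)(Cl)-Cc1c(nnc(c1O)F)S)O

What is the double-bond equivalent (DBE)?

Molecular formula from the SMILES: C6H5ClF3N3O2S.
DoU = (2C + 2 + N − H − X)/2 = (2·6 + 2 + 3 − 5 − 4)/2 = 8/2 = 4.
(Structurally: 1 ring(s) + 3 π bond(s) = 4.)

4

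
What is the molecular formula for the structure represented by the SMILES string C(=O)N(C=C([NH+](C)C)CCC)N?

Heavy atoms from the SMILES: 8 C, 3 N, 1 O.
Implicit hydrogens by atom environment:
  3 × C: 3 H each → 9
  2 × C: 2 H each → 4
  2 × C: 1 H each → 2
  1 × C: no H
  1 × N: 2 H
  1 × N (charge +1): 1 H
  1 × N: no H
  1 × O: no H
  Total hydrogens = 18.
Net charge +1.
Molecular formula: C8H18N3O+

C8H18N3O+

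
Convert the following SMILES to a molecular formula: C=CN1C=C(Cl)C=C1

C6H6ClN

Heavy atoms from the SMILES: 6 C, 1 Cl, 1 N.
Implicit hydrogens by atom environment:
  3 × C (aromatic): 1 H each → 3
  1 × C: 2 H
  1 × C: 1 H
  1 × C (aromatic): no H
  1 × Cl: no H
  1 × N (aromatic): no H
  Total hydrogens = 6.
Molecular formula: C6H6ClN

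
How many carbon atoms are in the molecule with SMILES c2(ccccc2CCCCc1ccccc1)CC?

The symbol for carbon appears 18 times in the SMILES. Lowercase c denotes aromatic carbon and counts toward C.

18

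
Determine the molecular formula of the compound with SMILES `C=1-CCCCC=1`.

C6H10

Heavy atoms from the SMILES: 6 C.
Implicit hydrogens by atom environment:
  4 × C: 2 H each → 8
  2 × C: 1 H each → 2
  Total hydrogens = 10.
Molecular formula: C6H10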